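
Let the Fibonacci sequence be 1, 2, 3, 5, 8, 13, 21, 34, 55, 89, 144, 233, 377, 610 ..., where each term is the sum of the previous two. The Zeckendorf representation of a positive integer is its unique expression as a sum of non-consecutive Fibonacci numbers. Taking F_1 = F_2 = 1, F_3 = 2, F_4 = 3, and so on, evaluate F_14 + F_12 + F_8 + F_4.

F_14 + F_12 + F_8 + F_4 = 377 + 144 + 21 + 3 = 545.

545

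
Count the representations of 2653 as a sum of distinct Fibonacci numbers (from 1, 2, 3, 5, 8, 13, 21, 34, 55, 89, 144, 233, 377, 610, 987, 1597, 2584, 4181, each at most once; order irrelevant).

27

Starting from the Zeckendorf form and repeatedly splitting a term F_k into F_{k−1} + F_{k−2} (when neither is already used) reaches every representation.
2653 = 2584+55+13+1 = 2584+55+8+5+1 = 2584+34+21+13+1 = … (24 more), for 27 in all.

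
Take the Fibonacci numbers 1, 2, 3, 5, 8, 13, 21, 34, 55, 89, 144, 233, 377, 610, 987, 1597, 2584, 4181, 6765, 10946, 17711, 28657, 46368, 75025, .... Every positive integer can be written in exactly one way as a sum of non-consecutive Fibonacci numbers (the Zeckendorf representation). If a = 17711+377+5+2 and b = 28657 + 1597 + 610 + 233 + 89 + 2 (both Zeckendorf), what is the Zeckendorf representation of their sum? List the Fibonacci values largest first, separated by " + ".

46368 + 2584 + 233 + 89 + 8 + 1

The two numbers are 18095 and 31188, so their sum is 49283.
subtract 46368 from 49283: 2915 remains
subtract 2584 from 2915: 331 remains
subtract 233 from 331: 98 remains
subtract 89 from 98: 9 remains
subtract 8 from 9: 1 remains
subtract 1 from 1: 0 remains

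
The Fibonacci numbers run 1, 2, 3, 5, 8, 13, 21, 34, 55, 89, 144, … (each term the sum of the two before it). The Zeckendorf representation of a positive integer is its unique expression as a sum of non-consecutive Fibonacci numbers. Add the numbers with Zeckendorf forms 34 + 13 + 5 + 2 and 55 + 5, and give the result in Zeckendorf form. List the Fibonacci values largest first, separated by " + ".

The two numbers are 54 and 60, so their sum is 114.
114: greatest Fibonacci not exceeding it is 89, leaving 25
25: greatest Fibonacci not exceeding it is 21, leaving 4
4: greatest Fibonacci not exceeding it is 3, leaving 1
1: greatest Fibonacci not exceeding it is 1, leaving 0

89 + 21 + 3 + 1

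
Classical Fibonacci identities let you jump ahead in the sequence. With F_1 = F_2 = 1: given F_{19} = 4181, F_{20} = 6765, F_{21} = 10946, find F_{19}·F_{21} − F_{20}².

1

4181·10946 − 6765² = 45765226 − 45765225 = 1. (Cassini's identity: F_{k−1}F_{k+1} − F_k² = (−1)^k.)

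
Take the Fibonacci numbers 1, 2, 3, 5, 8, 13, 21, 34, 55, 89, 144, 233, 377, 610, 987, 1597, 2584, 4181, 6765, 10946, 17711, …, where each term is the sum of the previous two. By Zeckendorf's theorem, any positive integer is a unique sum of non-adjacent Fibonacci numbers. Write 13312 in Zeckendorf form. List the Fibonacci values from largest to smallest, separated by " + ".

Repeatedly subtract the largest Fibonacci number that fits:
take 10946 (≤ 13312); 13312 − 10946 = 2366
take 1597 (≤ 2366); 2366 − 1597 = 769
take 610 (≤ 769); 769 − 610 = 159
take 144 (≤ 159); 159 − 144 = 15
take 13 (≤ 15); 15 − 13 = 2
take 2 (≤ 2); 2 − 2 = 0
So 13312 = 10946 + 1597 + 610 + 144 + 13 + 2, with no two terms consecutive in the sequence.

10946 + 1597 + 610 + 144 + 13 + 2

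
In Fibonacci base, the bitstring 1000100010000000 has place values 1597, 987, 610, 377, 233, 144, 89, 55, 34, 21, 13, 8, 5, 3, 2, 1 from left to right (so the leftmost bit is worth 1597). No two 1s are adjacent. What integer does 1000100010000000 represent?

1864

Summing the place values of the 1 bits: 1597 + 233 + 34 = 1864.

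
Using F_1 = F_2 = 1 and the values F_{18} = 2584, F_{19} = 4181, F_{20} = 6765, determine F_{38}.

By the addition formula F_{m+n} = F_m F_{n+1} + F_{m−1} F_n with m=20, n=18: F_{38} = 6765·4181 + 4181·2584 = 28284465 + 10803704 = 39088169.

39088169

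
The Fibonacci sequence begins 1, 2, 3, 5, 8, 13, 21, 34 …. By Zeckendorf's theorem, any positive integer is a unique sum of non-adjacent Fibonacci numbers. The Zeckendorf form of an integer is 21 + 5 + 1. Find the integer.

27

21 + 5 + 1 = 27.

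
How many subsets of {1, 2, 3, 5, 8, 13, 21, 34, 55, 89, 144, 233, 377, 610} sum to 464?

464 = 377+55+21+8+3 = 377+55+21+8+2+1 = 233+144+55+21+8+3 = 377+55+21+5+3+2+1 = 233+144+55+21+8+2+1 = … (6 more), for 11 in all.

11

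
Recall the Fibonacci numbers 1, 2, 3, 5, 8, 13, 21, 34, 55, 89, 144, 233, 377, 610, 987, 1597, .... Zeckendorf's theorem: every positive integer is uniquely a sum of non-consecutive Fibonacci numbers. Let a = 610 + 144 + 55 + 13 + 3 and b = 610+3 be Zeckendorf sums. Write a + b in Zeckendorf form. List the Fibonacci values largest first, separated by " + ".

987 + 377 + 55 + 13 + 5 + 1

The two numbers are 825 and 613, so their sum is 1438.
Greedy algorithm:
largest Fibonacci ≤ 1438 is 987; 1438 − 987 = 451
largest Fibonacci ≤ 451 is 377; 451 − 377 = 74
largest Fibonacci ≤ 74 is 55; 74 − 55 = 19
largest Fibonacci ≤ 19 is 13; 19 − 13 = 6
largest Fibonacci ≤ 6 is 5; 6 − 5 = 1
largest Fibonacci ≤ 1 is 1; 1 − 1 = 0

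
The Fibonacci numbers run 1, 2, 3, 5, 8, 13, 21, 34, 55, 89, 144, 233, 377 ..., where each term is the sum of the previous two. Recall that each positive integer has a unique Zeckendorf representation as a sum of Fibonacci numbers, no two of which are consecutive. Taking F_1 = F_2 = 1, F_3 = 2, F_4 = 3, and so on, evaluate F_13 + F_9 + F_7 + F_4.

283

F_13 + F_9 + F_7 + F_4 = 233 + 34 + 13 + 3 = 283.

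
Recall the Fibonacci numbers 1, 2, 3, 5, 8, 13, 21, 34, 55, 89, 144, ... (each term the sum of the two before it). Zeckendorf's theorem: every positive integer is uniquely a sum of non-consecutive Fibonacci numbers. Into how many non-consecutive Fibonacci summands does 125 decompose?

3

Greedily peel off the largest Fibonacci term at each step:
89 ≤ 125 < 144, so take 89; remainder 36
34 ≤ 36 < 55, so take 34; remainder 2
2 ≤ 2 < 3, so take 2; remainder 0
125 = 89 + 34 + 2, which has 3 terms.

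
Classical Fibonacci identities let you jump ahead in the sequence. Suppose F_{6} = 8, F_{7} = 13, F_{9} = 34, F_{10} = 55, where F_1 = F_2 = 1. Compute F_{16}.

987

By the addition formula F_{m+n} = F_m F_{n+1} + F_{m−1} F_n with m=10, n=6: F_{16} = 55·13 + 34·8 = 715 + 272 = 987.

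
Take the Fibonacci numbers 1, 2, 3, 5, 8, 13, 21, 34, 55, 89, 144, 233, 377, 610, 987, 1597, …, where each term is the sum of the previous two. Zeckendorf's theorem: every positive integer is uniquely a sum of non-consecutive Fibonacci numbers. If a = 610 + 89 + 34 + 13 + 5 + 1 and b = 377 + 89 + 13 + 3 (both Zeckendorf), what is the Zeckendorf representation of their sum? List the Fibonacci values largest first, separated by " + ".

987 + 233 + 13 + 1

The two numbers are 752 and 482, so their sum is 1234.
take 987 (≤ 1234); 1234 − 987 = 247
take 233 (≤ 247); 247 − 233 = 14
take 13 (≤ 14); 14 − 13 = 1
take 1 (≤ 1); 1 − 1 = 0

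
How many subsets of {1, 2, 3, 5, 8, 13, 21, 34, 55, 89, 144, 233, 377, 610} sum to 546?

546 = 377+144+21+3+1 = 377+144+13+8+3+1 = 377+89+55+21+3+1 = 377+89+55+13+8+3+1 = … (4 more), for 8 in all.

8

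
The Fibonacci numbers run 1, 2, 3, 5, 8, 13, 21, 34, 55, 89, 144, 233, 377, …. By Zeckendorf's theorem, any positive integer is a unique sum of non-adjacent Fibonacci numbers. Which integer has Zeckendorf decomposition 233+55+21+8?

233+55+21+8 = 317.

317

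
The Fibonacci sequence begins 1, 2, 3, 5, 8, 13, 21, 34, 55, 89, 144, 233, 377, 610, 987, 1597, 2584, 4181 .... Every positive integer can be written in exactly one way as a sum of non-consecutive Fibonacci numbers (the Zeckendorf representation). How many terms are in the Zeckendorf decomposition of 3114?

Repeatedly subtract the largest Fibonacci number that fits:
3114: greatest Fibonacci not exceeding it is 2584, leaving 530
530: greatest Fibonacci not exceeding it is 377, leaving 153
153: greatest Fibonacci not exceeding it is 144, leaving 9
9: greatest Fibonacci not exceeding it is 8, leaving 1
1: greatest Fibonacci not exceeding it is 1, leaving 0
3114 = 2584 + 377 + 144 + 8 + 1, which has 5 terms.

5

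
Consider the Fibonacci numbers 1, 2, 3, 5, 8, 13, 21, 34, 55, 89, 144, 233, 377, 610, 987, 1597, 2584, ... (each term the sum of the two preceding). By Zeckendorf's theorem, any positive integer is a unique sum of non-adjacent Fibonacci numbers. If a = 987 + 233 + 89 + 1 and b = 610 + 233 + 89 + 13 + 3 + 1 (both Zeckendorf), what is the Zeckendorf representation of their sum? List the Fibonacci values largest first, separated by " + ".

1597 + 610 + 34 + 13 + 5

The two numbers are 1310 and 949, so their sum is 2259.
largest Fibonacci ≤ 2259 is 1597; 2259 − 1597 = 662
largest Fibonacci ≤ 662 is 610; 662 − 610 = 52
largest Fibonacci ≤ 52 is 34; 52 − 34 = 18
largest Fibonacci ≤ 18 is 13; 18 − 13 = 5
largest Fibonacci ≤ 5 is 5; 5 − 5 = 0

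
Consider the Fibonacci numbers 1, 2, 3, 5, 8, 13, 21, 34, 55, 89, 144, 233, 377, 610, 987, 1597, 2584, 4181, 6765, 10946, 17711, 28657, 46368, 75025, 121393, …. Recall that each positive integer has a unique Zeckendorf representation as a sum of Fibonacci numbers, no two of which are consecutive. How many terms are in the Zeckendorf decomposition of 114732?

114732 − 75025 = 39707
39707 − 28657 = 11050
11050 − 10946 = 104
104 − 89 = 15
15 − 13 = 2
2 − 2 = 0
114732 = 75025 + 28657 + 10946 + 89 + 13 + 2, which has 6 terms.

6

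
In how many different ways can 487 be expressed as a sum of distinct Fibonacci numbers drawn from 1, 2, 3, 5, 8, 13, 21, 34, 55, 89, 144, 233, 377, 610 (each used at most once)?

Each representation comes from the Zeckendorf form by replacing some F_k with F_{k−1} + F_{k−2} where possible.
487 = 377+89+21 = 377+89+13+8 = 377+55+34+21 = 233+144+89+21 = … (12 more), for 16 in all.

16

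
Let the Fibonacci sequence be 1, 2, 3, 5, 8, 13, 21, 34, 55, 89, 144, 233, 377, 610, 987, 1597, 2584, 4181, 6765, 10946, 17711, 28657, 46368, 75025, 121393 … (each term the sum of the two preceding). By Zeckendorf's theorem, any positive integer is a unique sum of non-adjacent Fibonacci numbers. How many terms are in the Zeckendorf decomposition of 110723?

7

Repeatedly subtract the largest Fibonacci number that fits:
take 75025 (≤ 110723); 110723 − 75025 = 35698
take 28657 (≤ 35698); 35698 − 28657 = 7041
take 6765 (≤ 7041); 7041 − 6765 = 276
take 233 (≤ 276); 276 − 233 = 43
take 34 (≤ 43); 43 − 34 = 9
take 8 (≤ 9); 9 − 8 = 1
take 1 (≤ 1); 1 − 1 = 0
110723 = 75025 + 28657 + 6765 + 233 + 34 + 8 + 1, which has 7 terms.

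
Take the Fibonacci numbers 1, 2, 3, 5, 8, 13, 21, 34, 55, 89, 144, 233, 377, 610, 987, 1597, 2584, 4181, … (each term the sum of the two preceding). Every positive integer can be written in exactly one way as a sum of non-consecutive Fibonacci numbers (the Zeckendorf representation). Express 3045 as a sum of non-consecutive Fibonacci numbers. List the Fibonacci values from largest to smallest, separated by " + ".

2584 + 377 + 55 + 21 + 8

2584 ≤ 3045 < 4181, so take 2584; remainder 461
377 ≤ 461 < 610, so take 377; remainder 84
55 ≤ 84 < 89, so take 55; remainder 29
21 ≤ 29 < 34, so take 21; remainder 8
8 ≤ 8 < 13, so take 8; remainder 0
So 3045 = 2584 + 377 + 55 + 21 + 8, with no two terms consecutive in the sequence.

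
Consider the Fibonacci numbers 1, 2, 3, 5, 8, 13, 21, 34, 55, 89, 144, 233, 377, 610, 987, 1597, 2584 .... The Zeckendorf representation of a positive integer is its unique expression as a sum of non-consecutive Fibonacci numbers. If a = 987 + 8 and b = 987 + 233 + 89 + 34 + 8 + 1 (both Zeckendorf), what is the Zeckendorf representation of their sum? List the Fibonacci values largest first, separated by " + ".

The two numbers are 995 and 1352, so their sum is 2347.
take 1597 (≤ 2347); 2347 − 1597 = 750
take 610 (≤ 750); 750 − 610 = 140
take 89 (≤ 140); 140 − 89 = 51
take 34 (≤ 51); 51 − 34 = 17
take 13 (≤ 17); 17 − 13 = 4
take 3 (≤ 4); 4 − 3 = 1
take 1 (≤ 1); 1 − 1 = 0

1597 + 610 + 89 + 34 + 13 + 3 + 1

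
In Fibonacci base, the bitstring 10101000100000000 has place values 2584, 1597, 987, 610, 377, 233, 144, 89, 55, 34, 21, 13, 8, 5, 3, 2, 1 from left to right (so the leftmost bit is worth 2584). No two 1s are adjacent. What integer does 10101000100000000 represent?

Summing the place values of the 1 bits: 2584 + 987 + 377 + 55 = 4003.

4003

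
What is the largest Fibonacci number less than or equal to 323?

233

233 ≤ 323 < 377, so the largest Fibonacci number not exceeding 323 is 233.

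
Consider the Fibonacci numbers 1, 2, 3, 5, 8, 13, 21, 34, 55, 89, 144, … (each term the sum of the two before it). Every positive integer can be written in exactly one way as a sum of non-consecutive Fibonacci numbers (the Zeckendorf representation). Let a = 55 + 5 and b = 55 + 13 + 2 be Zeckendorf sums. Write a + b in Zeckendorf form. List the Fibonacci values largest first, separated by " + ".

The two numbers are 60 and 70, so their sum is 130.
subtract 89 from 130: 41 remains
subtract 34 from 41: 7 remains
subtract 5 from 7: 2 remains
subtract 2 from 2: 0 remains

89 + 34 + 5 + 2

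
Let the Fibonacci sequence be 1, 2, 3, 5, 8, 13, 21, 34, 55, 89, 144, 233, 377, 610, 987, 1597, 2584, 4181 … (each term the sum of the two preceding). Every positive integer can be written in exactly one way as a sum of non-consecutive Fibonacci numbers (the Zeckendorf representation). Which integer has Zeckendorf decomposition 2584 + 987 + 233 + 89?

3893

2584 + 987 + 233 + 89 = 3893.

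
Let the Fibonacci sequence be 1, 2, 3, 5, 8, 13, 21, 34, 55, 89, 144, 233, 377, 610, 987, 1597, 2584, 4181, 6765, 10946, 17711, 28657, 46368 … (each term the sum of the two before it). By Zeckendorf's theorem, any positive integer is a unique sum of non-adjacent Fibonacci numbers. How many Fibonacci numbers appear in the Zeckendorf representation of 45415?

5

28657 ≤ 45415 < 46368, so take 28657; remainder 16758
10946 ≤ 16758 < 17711, so take 10946; remainder 5812
4181 ≤ 5812 < 6765, so take 4181; remainder 1631
1597 ≤ 1631 < 2584, so take 1597; remainder 34
34 ≤ 34 < 55, so take 34; remainder 0
45415 = 28657 + 10946 + 4181 + 1597 + 34, which has 5 terms.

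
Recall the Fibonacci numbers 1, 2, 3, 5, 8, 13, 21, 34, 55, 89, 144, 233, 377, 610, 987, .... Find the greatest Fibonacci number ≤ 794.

610 ≤ 794 < 987, so the largest Fibonacci number not exceeding 794 is 610.

610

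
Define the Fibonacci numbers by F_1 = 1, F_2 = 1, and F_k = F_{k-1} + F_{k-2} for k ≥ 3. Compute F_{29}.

514229

Iterating the recurrence up to F_{22} = 17711 and F_{21} = 10946:
F_{23} = F_{22} + F_{21} = 17711 + 10946 = 28657
F_{24} = F_{23} + F_{22} = 28657 + 17711 = 46368
F_{25} = F_{24} + F_{23} = 46368 + 28657 = 75025
F_{26} = F_{25} + F_{24} = 75025 + 46368 = 121393
F_{27} = F_{26} + F_{25} = 121393 + 75025 = 196418
F_{28} = F_{27} + F_{26} = 196418 + 121393 = 317811
F_{29} = F_{28} + F_{27} = 317811 + 196418 = 514229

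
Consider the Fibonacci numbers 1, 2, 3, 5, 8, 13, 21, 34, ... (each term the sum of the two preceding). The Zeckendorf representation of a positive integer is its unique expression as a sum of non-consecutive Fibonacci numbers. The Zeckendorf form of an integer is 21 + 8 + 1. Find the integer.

21 + 8 + 1 = 30.

30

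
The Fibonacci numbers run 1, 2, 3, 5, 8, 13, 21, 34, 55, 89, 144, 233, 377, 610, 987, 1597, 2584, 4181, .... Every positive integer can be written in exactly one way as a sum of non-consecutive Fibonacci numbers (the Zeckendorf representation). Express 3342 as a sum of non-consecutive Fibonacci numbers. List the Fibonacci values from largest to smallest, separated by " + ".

2584 + 610 + 144 + 3 + 1

2584 ≤ 3342 < 4181, so take 2584; remainder 758
610 ≤ 758 < 987, so take 610; remainder 148
144 ≤ 148 < 233, so take 144; remainder 4
3 ≤ 4 < 5, so take 3; remainder 1
1 ≤ 1 < 2, so take 1; remainder 0
So 3342 = 2584 + 610 + 144 + 3 + 1, with no two terms consecutive in the sequence.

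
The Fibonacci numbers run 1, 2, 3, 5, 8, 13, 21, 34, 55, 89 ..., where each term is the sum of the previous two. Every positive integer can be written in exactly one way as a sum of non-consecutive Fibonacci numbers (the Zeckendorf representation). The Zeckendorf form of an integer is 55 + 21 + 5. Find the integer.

55 + 21 + 5 = 81.

81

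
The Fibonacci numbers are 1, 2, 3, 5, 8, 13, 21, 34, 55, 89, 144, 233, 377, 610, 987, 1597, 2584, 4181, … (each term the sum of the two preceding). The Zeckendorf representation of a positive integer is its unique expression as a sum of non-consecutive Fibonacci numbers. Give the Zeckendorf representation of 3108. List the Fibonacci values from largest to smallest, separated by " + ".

2584 + 377 + 144 + 3

3108: greatest Fibonacci not exceeding it is 2584, leaving 524
524: greatest Fibonacci not exceeding it is 377, leaving 147
147: greatest Fibonacci not exceeding it is 144, leaving 3
3: greatest Fibonacci not exceeding it is 3, leaving 0
So 3108 = 2584 + 377 + 144 + 3, with no two terms consecutive in the sequence.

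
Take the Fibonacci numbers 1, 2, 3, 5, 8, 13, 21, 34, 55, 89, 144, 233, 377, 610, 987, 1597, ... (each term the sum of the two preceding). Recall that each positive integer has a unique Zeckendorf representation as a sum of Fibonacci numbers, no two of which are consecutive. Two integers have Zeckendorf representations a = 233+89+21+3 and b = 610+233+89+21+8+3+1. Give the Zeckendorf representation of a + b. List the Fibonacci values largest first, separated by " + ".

987 + 233 + 89 + 2

The two numbers are 346 and 965, so their sum is 1311.
Repeatedly subtract the largest Fibonacci number that fits:
1311 − 987 = 324
324 − 233 = 91
91 − 89 = 2
2 − 2 = 0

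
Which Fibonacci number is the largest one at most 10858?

6765

6765 ≤ 10858 < 10946, so the largest Fibonacci number not exceeding 10858 is 6765.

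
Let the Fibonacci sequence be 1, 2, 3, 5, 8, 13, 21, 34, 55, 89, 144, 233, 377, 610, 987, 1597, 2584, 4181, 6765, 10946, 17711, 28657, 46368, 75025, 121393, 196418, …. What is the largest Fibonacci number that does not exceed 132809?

121393 ≤ 132809 < 196418, so the largest Fibonacci number not exceeding 132809 is 121393.

121393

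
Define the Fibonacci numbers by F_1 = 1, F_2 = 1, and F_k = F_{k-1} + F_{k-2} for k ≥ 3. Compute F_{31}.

1346269

Iterating the recurrence up to F_{24} = 46368 and F_{23} = 28657:
F_{25} = F_{24} + F_{23} = 46368 + 28657 = 75025
F_{26} = F_{25} + F_{24} = 75025 + 46368 = 121393
F_{27} = F_{26} + F_{25} = 121393 + 75025 = 196418
F_{28} = F_{27} + F_{26} = 196418 + 121393 = 317811
F_{29} = F_{28} + F_{27} = 317811 + 196418 = 514229
F_{30} = F_{29} + F_{28} = 514229 + 317811 = 832040
F_{31} = F_{30} + F_{29} = 832040 + 514229 = 1346269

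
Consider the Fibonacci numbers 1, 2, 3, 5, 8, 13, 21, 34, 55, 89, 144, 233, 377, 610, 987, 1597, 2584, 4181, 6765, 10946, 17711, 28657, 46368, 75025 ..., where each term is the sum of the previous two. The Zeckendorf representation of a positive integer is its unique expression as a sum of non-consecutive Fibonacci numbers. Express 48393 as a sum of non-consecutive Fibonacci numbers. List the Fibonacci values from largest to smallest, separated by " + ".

46368 + 1597 + 377 + 34 + 13 + 3 + 1

Greedily peel off the largest Fibonacci term at each step:
largest Fibonacci ≤ 48393 is 46368; 48393 − 46368 = 2025
largest Fibonacci ≤ 2025 is 1597; 2025 − 1597 = 428
largest Fibonacci ≤ 428 is 377; 428 − 377 = 51
largest Fibonacci ≤ 51 is 34; 51 − 34 = 17
largest Fibonacci ≤ 17 is 13; 17 − 13 = 4
largest Fibonacci ≤ 4 is 3; 4 − 3 = 1
largest Fibonacci ≤ 1 is 1; 1 − 1 = 0
So 48393 = 46368 + 1597 + 377 + 34 + 13 + 3 + 1, with no two terms consecutive in the sequence.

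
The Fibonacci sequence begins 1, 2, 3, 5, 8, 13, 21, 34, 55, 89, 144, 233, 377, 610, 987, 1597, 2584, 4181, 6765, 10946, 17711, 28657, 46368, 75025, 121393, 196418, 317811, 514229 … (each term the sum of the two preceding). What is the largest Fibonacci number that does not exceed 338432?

317811

317811 ≤ 338432 < 514229, so the largest Fibonacci number not exceeding 338432 is 317811.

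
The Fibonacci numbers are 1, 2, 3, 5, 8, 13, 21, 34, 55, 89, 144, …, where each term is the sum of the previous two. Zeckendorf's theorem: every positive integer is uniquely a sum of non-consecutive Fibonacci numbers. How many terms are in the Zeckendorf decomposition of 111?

111: greatest Fibonacci not exceeding it is 89, leaving 22
22: greatest Fibonacci not exceeding it is 21, leaving 1
1: greatest Fibonacci not exceeding it is 1, leaving 0
111 = 89 + 21 + 1, which has 3 terms.

3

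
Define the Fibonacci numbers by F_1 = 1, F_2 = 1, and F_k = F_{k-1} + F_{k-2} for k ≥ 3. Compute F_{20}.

6765

Iterating the recurrence up to F_{15} = 610 and F_{14} = 377:
F_{16} = F_{15} + F_{14} = 610 + 377 = 987
F_{17} = F_{16} + F_{15} = 987 + 610 = 1597
F_{18} = F_{17} + F_{16} = 1597 + 987 = 2584
F_{19} = F_{18} + F_{17} = 2584 + 1597 = 4181
F_{20} = F_{19} + F_{18} = 4181 + 2584 = 6765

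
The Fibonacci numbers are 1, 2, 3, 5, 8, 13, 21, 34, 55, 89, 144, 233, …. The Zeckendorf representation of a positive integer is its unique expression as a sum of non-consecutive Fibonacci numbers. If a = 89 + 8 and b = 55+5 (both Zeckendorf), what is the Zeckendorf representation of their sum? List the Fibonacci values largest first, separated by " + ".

The two numbers are 97 and 60, so their sum is 157.
Greedy algorithm:
157 − 144 = 13
13 − 13 = 0

144 + 13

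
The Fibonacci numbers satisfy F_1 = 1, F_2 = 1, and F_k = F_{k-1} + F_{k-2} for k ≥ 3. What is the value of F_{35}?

9227465

Iterating the recurrence up to F_{31} = 1346269 and F_{30} = 832040:
F_{32} = F_{31} + F_{30} = 1346269 + 832040 = 2178309
F_{33} = F_{32} + F_{31} = 2178309 + 1346269 = 3524578
F_{34} = F_{33} + F_{32} = 3524578 + 2178309 = 5702887
F_{35} = F_{34} + F_{33} = 5702887 + 3524578 = 9227465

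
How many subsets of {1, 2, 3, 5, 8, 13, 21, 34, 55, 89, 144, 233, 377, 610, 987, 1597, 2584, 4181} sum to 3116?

41

Starting from the Zeckendorf form and repeatedly splitting a term F_k into F_{k−1} + F_{k−2} (when neither is already used) reaches every representation.
3116 = 2584+377+144+8+3 = 2584+377+144+8+2+1 = 2584+377+89+55+8+3 = 2584+377+144+5+3+2+1 = … (37 more), for 41 in all.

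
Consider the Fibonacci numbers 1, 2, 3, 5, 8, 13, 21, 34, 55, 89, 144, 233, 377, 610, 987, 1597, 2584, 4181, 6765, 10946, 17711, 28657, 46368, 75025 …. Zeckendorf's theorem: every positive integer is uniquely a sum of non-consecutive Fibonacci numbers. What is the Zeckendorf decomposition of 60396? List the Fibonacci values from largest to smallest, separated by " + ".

Repeatedly subtract the largest Fibonacci number that fits:
60396 − 46368 = 14028
14028 − 10946 = 3082
3082 − 2584 = 498
498 − 377 = 121
121 − 89 = 32
32 − 21 = 11
11 − 8 = 3
3 − 3 = 0
So 60396 = 46368 + 10946 + 2584 + 377 + 89 + 21 + 8 + 3, with no two terms consecutive in the sequence.

46368 + 10946 + 2584 + 377 + 89 + 21 + 8 + 3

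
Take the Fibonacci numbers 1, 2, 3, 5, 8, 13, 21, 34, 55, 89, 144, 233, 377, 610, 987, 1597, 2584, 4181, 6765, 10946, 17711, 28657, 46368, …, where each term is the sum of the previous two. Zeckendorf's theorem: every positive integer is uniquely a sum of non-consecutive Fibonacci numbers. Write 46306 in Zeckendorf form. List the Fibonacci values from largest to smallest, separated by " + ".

Greedily peel off the largest Fibonacci term at each step:
28657 ≤ 46306 < 46368, so take 28657; remainder 17649
10946 ≤ 17649 < 17711, so take 10946; remainder 6703
4181 ≤ 6703 < 6765, so take 4181; remainder 2522
1597 ≤ 2522 < 2584, so take 1597; remainder 925
610 ≤ 925 < 987, so take 610; remainder 315
233 ≤ 315 < 377, so take 233; remainder 82
55 ≤ 82 < 89, so take 55; remainder 27
21 ≤ 27 < 34, so take 21; remainder 6
5 ≤ 6 < 8, so take 5; remainder 1
1 ≤ 1 < 2, so take 1; remainder 0
So 46306 = 28657 + 10946 + 4181 + 1597 + 610 + 233 + 55 + 21 + 5 + 1, with no two terms consecutive in the sequence.

28657 + 10946 + 4181 + 1597 + 610 + 233 + 55 + 21 + 5 + 1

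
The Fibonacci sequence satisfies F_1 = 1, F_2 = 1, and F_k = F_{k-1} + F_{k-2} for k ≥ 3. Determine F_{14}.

377

Iterating the recurrence up to F_{10} = 55 and F_{9} = 34:
F_{11} = F_{10} + F_{9} = 55 + 34 = 89
F_{12} = F_{11} + F_{10} = 89 + 55 = 144
F_{13} = F_{12} + F_{11} = 144 + 89 = 233
F_{14} = F_{13} + F_{12} = 233 + 144 = 377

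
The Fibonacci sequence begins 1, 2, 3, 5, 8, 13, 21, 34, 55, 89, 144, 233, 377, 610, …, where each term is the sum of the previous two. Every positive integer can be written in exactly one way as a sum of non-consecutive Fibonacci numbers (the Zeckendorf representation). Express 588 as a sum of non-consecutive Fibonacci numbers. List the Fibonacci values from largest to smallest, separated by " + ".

Greedily peel off the largest Fibonacci term at each step:
377 ≤ 588 < 610, so take 377; remainder 211
144 ≤ 211 < 233, so take 144; remainder 67
55 ≤ 67 < 89, so take 55; remainder 12
8 ≤ 12 < 13, so take 8; remainder 4
3 ≤ 4 < 5, so take 3; remainder 1
1 ≤ 1 < 2, so take 1; remainder 0
So 588 = 377 + 144 + 55 + 8 + 3 + 1, with no two terms consecutive in the sequence.

377 + 144 + 55 + 8 + 3 + 1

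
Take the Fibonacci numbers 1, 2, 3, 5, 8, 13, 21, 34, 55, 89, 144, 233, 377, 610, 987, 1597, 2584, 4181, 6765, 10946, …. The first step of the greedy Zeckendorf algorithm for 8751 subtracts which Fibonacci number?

6765

6765 ≤ 8751 < 10946, so the largest Fibonacci number not exceeding 8751 is 6765.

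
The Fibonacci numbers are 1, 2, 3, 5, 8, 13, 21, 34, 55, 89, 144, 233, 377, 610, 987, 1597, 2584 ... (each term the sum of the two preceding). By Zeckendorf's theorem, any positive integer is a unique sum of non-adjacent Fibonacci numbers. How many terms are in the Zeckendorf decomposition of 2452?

6

take 1597 (≤ 2452); 2452 − 1597 = 855
take 610 (≤ 855); 855 − 610 = 245
take 233 (≤ 245); 245 − 233 = 12
take 8 (≤ 12); 12 − 8 = 4
take 3 (≤ 4); 4 − 3 = 1
take 1 (≤ 1); 1 − 1 = 0
2452 = 1597 + 610 + 233 + 8 + 3 + 1, which has 6 terms.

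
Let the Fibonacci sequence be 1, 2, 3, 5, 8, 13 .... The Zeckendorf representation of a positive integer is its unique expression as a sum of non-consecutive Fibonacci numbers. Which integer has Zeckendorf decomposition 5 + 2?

7

5 + 2 = 7.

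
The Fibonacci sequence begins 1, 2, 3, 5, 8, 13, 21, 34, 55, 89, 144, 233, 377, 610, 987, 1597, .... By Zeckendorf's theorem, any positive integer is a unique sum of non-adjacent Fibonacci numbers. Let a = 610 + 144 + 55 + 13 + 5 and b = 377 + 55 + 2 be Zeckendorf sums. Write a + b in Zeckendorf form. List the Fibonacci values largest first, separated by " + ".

The two numbers are 827 and 434, so their sum is 1261.
1261: greatest Fibonacci not exceeding it is 987, leaving 274
274: greatest Fibonacci not exceeding it is 233, leaving 41
41: greatest Fibonacci not exceeding it is 34, leaving 7
7: greatest Fibonacci not exceeding it is 5, leaving 2
2: greatest Fibonacci not exceeding it is 2, leaving 0

987 + 233 + 34 + 5 + 2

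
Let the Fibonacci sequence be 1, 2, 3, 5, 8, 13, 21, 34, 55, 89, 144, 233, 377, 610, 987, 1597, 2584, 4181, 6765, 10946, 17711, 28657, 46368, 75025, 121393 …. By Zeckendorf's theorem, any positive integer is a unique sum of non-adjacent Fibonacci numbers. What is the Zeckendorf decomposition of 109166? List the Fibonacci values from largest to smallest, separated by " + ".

75025 + 28657 + 4181 + 987 + 233 + 55 + 21 + 5 + 2

Greedily peel off the largest Fibonacci term at each step:
largest Fibonacci ≤ 109166 is 75025; 109166 − 75025 = 34141
largest Fibonacci ≤ 34141 is 28657; 34141 − 28657 = 5484
largest Fibonacci ≤ 5484 is 4181; 5484 − 4181 = 1303
largest Fibonacci ≤ 1303 is 987; 1303 − 987 = 316
largest Fibonacci ≤ 316 is 233; 316 − 233 = 83
largest Fibonacci ≤ 83 is 55; 83 − 55 = 28
largest Fibonacci ≤ 28 is 21; 28 − 21 = 7
largest Fibonacci ≤ 7 is 5; 7 − 5 = 2
largest Fibonacci ≤ 2 is 2; 2 − 2 = 0
So 109166 = 75025 + 28657 + 4181 + 987 + 233 + 55 + 21 + 5 + 2, with no two terms consecutive in the sequence.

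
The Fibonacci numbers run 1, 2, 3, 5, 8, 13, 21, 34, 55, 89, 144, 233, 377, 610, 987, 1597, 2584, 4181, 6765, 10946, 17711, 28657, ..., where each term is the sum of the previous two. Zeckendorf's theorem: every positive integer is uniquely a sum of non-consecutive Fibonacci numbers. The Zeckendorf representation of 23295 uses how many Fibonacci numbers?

6

subtract 17711 from 23295: 5584 remains
subtract 4181 from 5584: 1403 remains
subtract 987 from 1403: 416 remains
subtract 377 from 416: 39 remains
subtract 34 from 39: 5 remains
subtract 5 from 5: 0 remains
23295 = 17711 + 4181 + 987 + 377 + 34 + 5, which has 6 terms.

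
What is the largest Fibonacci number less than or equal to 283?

233

233 ≤ 283 < 377, so the largest Fibonacci number not exceeding 283 is 233.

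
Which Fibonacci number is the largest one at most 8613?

6765 ≤ 8613 < 10946, so the largest Fibonacci number not exceeding 8613 is 6765.

6765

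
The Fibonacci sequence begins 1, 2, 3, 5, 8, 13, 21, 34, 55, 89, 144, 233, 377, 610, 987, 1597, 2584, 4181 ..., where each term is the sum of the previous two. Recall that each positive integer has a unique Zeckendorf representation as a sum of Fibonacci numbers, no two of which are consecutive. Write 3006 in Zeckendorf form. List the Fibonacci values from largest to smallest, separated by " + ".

3006: greatest Fibonacci not exceeding it is 2584, leaving 422
422: greatest Fibonacci not exceeding it is 377, leaving 45
45: greatest Fibonacci not exceeding it is 34, leaving 11
11: greatest Fibonacci not exceeding it is 8, leaving 3
3: greatest Fibonacci not exceeding it is 3, leaving 0
So 3006 = 2584 + 377 + 34 + 8 + 3, with no two terms consecutive in the sequence.

2584 + 377 + 34 + 8 + 3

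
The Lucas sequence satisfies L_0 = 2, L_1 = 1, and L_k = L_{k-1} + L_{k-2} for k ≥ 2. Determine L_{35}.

Iterating the recurrence up to L_{31} = 3010349 and L_{30} = 1860498:
L_{32} = L_{31} + L_{30} = 3010349 + 1860498 = 4870847
L_{33} = L_{32} + L_{31} = 4870847 + 3010349 = 7881196
L_{34} = L_{33} + L_{32} = 7881196 + 4870847 = 12752043
L_{35} = L_{34} + L_{33} = 12752043 + 7881196 = 20633239

20633239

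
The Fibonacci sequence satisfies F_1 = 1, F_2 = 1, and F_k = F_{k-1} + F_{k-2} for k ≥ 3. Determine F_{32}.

Iterating the recurrence up to F_{25} = 75025 and F_{24} = 46368:
F_{26} = F_{25} + F_{24} = 75025 + 46368 = 121393
F_{27} = F_{26} + F_{25} = 121393 + 75025 = 196418
F_{28} = F_{27} + F_{26} = 196418 + 121393 = 317811
F_{29} = F_{28} + F_{27} = 317811 + 196418 = 514229
F_{30} = F_{29} + F_{28} = 514229 + 317811 = 832040
F_{31} = F_{30} + F_{29} = 832040 + 514229 = 1346269
F_{32} = F_{31} + F_{30} = 1346269 + 832040 = 2178309

2178309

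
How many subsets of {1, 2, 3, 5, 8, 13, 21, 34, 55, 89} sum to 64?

5

Each representation comes from the Zeckendorf form by replacing some F_k with F_{k−1} + F_{k−2} where possible.
64 = 55+8+1 = 55+5+3+1 = 34+21+8+1 = 34+21+5+3+1 = 34+13+8+5+3+1 — 5 representations.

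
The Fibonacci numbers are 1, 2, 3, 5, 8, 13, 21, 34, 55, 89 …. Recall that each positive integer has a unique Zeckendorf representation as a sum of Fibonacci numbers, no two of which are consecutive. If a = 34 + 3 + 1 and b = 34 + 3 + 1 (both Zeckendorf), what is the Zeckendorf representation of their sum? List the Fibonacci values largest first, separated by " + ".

The two numbers are 38 and 38, so their sum is 76.
Greedily peel off the largest Fibonacci term at each step:
76 − 55 = 21
21 − 21 = 0

55 + 21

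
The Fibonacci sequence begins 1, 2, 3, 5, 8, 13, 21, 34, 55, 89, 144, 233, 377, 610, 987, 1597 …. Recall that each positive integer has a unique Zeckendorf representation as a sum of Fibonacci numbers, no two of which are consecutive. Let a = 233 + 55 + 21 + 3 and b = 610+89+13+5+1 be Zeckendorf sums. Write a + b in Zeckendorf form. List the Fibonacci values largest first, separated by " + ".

The two numbers are 312 and 718, so their sum is 1030.
Greedily peel off the largest Fibonacci term at each step:
take 987 (≤ 1030); 1030 − 987 = 43
take 34 (≤ 43); 43 − 34 = 9
take 8 (≤ 9); 9 − 8 = 1
take 1 (≤ 1); 1 − 1 = 0

987 + 34 + 8 + 1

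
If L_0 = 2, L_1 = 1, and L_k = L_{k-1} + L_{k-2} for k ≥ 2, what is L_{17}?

Iterating the recurrence up to L_{9} = 76 and L_{8} = 47:
L_{10} = L_{9} + L_{8} = 76 + 47 = 123
L_{11} = L_{10} + L_{9} = 123 + 76 = 199
L_{12} = L_{11} + L_{10} = 199 + 123 = 322
L_{13} = L_{12} + L_{11} = 322 + 199 = 521
L_{14} = L_{13} + L_{12} = 521 + 322 = 843
L_{15} = L_{14} + L_{13} = 843 + 521 = 1364
L_{16} = L_{15} + L_{14} = 1364 + 843 = 2207
L_{17} = L_{16} + L_{15} = 2207 + 1364 = 3571

3571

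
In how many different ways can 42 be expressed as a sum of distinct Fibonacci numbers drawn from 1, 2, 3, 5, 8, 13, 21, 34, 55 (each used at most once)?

6

Starting from the Zeckendorf form and repeatedly splitting a term F_k into F_{k−1} + F_{k−2} (when neither is already used) reaches every representation.
42 = 34+8 = 34+5+3 = 21+13+8 = 34+5+2+1 = 21+13+5+3 = … (1 more), for 6 in all.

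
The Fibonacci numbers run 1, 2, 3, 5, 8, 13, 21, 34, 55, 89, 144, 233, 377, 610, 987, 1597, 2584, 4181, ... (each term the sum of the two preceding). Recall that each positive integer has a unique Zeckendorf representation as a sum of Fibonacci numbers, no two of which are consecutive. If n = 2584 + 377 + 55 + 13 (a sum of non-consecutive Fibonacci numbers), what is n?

3029

2584 + 377 + 55 + 13 = 3029.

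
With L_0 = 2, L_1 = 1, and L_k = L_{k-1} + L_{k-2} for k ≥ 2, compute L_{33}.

Iterating the recurrence up to L_{27} = 439204 and L_{26} = 271443:
L_{28} = L_{27} + L_{26} = 439204 + 271443 = 710647
L_{29} = L_{28} + L_{27} = 710647 + 439204 = 1149851
L_{30} = L_{29} + L_{28} = 1149851 + 710647 = 1860498
L_{31} = L_{30} + L_{29} = 1860498 + 1149851 = 3010349
L_{32} = L_{31} + L_{30} = 3010349 + 1860498 = 4870847
L_{33} = L_{32} + L_{31} = 4870847 + 3010349 = 7881196

7881196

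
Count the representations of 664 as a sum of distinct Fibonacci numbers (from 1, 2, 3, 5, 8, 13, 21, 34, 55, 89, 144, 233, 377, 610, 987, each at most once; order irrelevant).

3

Starting from the Zeckendorf form and repeatedly splitting a term F_k into F_{k−1} + F_{k−2} (when neither is already used) reaches every representation.
664 = 610+34+13+5+2 = 377+233+34+13+5+2 = 377+144+89+34+13+5+2 — 3 representations.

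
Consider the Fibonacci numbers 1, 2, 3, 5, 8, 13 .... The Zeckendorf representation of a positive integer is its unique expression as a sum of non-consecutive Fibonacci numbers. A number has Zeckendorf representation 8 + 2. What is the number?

8 + 2 = 10.

10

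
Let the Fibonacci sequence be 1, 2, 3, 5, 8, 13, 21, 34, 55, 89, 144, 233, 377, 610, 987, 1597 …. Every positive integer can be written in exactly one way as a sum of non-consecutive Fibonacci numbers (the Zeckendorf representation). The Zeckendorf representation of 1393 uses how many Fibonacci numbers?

4

987 ≤ 1393 < 1597, so take 987; remainder 406
377 ≤ 406 < 610, so take 377; remainder 29
21 ≤ 29 < 34, so take 21; remainder 8
8 ≤ 8 < 13, so take 8; remainder 0
1393 = 987 + 377 + 21 + 8, which has 4 terms.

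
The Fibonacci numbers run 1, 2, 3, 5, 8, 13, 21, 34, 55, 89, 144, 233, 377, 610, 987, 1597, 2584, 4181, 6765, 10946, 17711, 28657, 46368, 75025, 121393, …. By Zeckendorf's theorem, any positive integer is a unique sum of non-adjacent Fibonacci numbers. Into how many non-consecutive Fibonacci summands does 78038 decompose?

subtract 75025 from 78038: 3013 remains
subtract 2584 from 3013: 429 remains
subtract 377 from 429: 52 remains
subtract 34 from 52: 18 remains
subtract 13 from 18: 5 remains
subtract 5 from 5: 0 remains
78038 = 75025 + 2584 + 377 + 34 + 13 + 5, which has 6 terms.

6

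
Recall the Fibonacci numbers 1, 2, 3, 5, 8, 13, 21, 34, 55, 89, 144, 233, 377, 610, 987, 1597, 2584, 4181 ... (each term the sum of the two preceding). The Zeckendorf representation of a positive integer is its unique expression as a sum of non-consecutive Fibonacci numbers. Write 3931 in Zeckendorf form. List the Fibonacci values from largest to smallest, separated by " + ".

2584 + 987 + 233 + 89 + 34 + 3 + 1

3931: greatest Fibonacci not exceeding it is 2584, leaving 1347
1347: greatest Fibonacci not exceeding it is 987, leaving 360
360: greatest Fibonacci not exceeding it is 233, leaving 127
127: greatest Fibonacci not exceeding it is 89, leaving 38
38: greatest Fibonacci not exceeding it is 34, leaving 4
4: greatest Fibonacci not exceeding it is 3, leaving 1
1: greatest Fibonacci not exceeding it is 1, leaving 0
So 3931 = 2584 + 987 + 233 + 89 + 34 + 3 + 1, with no two terms consecutive in the sequence.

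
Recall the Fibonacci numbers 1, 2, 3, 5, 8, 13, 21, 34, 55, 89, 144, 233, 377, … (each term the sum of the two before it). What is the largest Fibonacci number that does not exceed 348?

233 ≤ 348 < 377, so the largest Fibonacci number not exceeding 348 is 233.

233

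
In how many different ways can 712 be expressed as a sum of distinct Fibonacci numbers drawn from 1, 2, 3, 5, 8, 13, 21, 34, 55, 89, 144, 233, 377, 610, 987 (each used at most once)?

Starting from the Zeckendorf form and repeatedly splitting a term F_k into F_{k−1} + F_{k−2} (when neither is already used) reaches every representation.
712 = 610+89+13 = 610+89+8+5 = 610+55+34+13 = … (18 more), for 21 in all.

21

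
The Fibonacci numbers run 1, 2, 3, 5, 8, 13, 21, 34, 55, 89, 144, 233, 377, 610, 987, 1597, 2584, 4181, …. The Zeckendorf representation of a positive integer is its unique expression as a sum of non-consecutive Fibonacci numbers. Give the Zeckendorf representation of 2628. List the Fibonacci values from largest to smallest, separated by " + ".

2584 + 34 + 8 + 2

2584 ≤ 2628 < 4181, so take 2584; remainder 44
34 ≤ 44 < 55, so take 34; remainder 10
8 ≤ 10 < 13, so take 8; remainder 2
2 ≤ 2 < 3, so take 2; remainder 0
So 2628 = 2584 + 34 + 8 + 2, with no two terms consecutive in the sequence.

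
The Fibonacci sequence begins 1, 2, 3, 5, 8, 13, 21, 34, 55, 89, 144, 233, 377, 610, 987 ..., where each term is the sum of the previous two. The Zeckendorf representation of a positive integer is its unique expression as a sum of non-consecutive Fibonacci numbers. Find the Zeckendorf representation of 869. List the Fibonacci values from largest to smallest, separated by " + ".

610 + 233 + 21 + 5

869: greatest Fibonacci not exceeding it is 610, leaving 259
259: greatest Fibonacci not exceeding it is 233, leaving 26
26: greatest Fibonacci not exceeding it is 21, leaving 5
5: greatest Fibonacci not exceeding it is 5, leaving 0
So 869 = 610 + 233 + 21 + 5, with no two terms consecutive in the sequence.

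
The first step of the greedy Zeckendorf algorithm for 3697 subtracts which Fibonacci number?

2584

2584 ≤ 3697 < 4181, so the largest Fibonacci number not exceeding 3697 is 2584.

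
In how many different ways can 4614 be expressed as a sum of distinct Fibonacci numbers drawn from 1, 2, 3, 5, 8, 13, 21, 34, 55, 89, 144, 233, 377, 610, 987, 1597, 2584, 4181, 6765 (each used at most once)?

Starting from the Zeckendorf form and repeatedly splitting a term F_k into F_{k−1} + F_{k−2} (when neither is already used) reaches every representation.
4614 = 4181+377+55+1 = 4181+377+34+21+1 = 4181+233+144+55+1 = 2584+1597+377+55+1 = 4181+377+34+13+8+1 = … (28 more), for 33 in all.

33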